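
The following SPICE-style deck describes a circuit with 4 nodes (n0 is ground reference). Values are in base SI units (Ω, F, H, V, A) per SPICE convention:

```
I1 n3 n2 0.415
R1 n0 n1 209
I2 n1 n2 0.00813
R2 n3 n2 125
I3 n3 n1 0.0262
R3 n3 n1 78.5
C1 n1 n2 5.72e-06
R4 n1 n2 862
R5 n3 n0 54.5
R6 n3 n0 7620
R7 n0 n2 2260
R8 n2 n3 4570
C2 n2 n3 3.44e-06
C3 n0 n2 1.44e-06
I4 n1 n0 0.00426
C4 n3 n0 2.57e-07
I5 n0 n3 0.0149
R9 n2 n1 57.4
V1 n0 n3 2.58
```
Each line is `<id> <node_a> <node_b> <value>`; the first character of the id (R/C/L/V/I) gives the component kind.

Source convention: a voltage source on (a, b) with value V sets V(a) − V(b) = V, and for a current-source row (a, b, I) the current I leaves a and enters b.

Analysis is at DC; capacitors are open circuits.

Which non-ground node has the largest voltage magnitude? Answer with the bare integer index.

2

Apply KCL at each of the 3 non-ground nodes and solve the resulting linear system.
Node n1: branches {R1, I2, I3, R3, C1, R4, I4, R9} → V_1 = 10.89
Node n2: branches {I1, I2, R2, C1, R4, R7, R8, C2, C3, R9} → V_2 = 22.18
Node n3: branches {I1, R2, I3, R3, R5, R6, R8, C2, C4, I5, V1} → V_3 = -2.580
Source currents: i(V1)=0.003585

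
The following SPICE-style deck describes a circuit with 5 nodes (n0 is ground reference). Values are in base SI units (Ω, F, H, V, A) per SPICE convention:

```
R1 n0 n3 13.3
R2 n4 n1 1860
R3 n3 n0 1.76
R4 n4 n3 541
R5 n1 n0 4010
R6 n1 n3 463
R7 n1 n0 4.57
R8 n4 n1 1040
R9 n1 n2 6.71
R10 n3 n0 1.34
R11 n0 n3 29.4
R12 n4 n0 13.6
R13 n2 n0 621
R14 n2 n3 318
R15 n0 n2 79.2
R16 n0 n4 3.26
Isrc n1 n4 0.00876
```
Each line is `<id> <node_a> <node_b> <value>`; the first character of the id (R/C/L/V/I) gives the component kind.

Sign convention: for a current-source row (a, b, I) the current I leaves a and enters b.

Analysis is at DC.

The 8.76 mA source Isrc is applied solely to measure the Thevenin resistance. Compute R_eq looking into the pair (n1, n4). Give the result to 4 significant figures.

R_eq = 6.771 Ω

Apply KCL at each of the 4 non-ground nodes and solve the resulting linear system.
Node n1: branches {R2, R5, R6, R7, R8, R9, Isrc} → V_1 = -0.03662
Node n2: branches {R9, R13, R14, R15} → V_2 = -0.03280
Node n3: branches {R1, R3, R4, R6, R10, R11, R14} → V_3 = -9.805e-05
Node n4: branches {R2, R4, R8, R12, R16, Isrc} → V_4 = 0.02269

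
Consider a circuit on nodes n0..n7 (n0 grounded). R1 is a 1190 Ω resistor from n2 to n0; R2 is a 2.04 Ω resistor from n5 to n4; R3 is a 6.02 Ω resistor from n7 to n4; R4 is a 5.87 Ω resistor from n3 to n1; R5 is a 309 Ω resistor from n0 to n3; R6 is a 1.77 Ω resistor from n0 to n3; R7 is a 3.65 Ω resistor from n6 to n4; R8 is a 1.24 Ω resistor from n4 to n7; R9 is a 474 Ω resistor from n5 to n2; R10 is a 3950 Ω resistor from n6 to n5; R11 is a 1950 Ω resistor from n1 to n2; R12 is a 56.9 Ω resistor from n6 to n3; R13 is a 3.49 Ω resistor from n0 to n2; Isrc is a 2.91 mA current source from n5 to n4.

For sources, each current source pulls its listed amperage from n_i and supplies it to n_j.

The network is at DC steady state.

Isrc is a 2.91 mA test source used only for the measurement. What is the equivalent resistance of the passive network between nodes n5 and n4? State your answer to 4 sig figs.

MNA unknowns: 7 node voltages V₁..V_7
R1: Y=0.0008403 on G[2,0]
R2: Y=0.4902 on G[5,4]
R3: Y=0.1661 on G[7,4]
R4: Y=0.1704 on G[3,1]
R5: Y=0.003236 on G[0,3]
R6: Y=0.5650 on G[0,3]
R7: Y=0.2740 on G[6,4]
R8: Y=0.8065 on G[4,7]
R9: Y=0.002110 on G[5,2]
R10: Y=0.0002532 on G[6,5]
R11: Y=0.0005128 on G[1,2]
R12: Y=0.01757 on G[6,3]
R13: Y=0.2865 on G[0,2]
Isrc: z[5]−=0.00291, z[4]+=0.00291
solve → V1=1.903e-05, V2=-3.797e-05, V3=1.920e-05, V4=0.0006871, V5=-0.005224, V6=0.0006417, V7=0.0006871

R_eq = 2.031 Ω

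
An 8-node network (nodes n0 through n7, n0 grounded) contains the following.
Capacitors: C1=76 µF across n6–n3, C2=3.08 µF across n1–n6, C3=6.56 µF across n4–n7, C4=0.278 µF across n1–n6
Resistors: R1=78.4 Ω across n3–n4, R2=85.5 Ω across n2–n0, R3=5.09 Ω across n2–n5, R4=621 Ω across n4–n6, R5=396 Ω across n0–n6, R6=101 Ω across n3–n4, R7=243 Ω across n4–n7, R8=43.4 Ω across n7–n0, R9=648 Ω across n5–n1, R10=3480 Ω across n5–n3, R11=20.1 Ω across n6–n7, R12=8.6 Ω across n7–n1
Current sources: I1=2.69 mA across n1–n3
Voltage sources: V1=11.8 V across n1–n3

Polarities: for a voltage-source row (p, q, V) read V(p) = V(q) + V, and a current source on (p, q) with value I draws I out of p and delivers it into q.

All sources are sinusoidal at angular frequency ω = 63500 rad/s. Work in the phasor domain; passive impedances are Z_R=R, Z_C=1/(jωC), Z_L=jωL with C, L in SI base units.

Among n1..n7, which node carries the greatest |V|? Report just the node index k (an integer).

MNA unknowns: 7 node voltages V₁..V_7 plus 1 source current (V1)
C1: Y=0.000+4.826j on G[6,3]
R1: Y=0.01276+0.000j on G[3,4]
R2: Y=0.01170+0.000j on G[2,0]
C2: Y=0.000+0.1956j on G[1,6]
R3: Y=0.1965+0.000j on G[2,5]
R4: Y=0.001610+0.000j on G[4,6]
R5: Y=0.002525+0.000j on G[0,6]
R6: Y=0.009901+0.000j on G[3,4]
R7: Y=0.004115+0.000j on G[4,7]
R8: Y=0.02304+0.000j on G[7,0]
R9: Y=0.001543+0.000j on G[5,1]
I1: z[1]−=0.00269, z[3]+=0.00269
C3: Y=0.000+0.4166j on G[4,7]
R10: Y=0.0002874+0.000j on G[5,3]
R11: Y=0.04975+0.000j on G[6,7]
C4: Y=0.000+0.01765j on G[1,6]
R12: Y=0.1163+0.000j on G[7,1]
V1: row V1−V3=11.8, i_V1 at 1,3
solve → V1=4.988+0.06848j, V2=0.4209+0.009193j, V3=-6.812+0.06848j, V4=0.4534+0.4168j, V5=0.4460+0.009740j, V6=-6.313-0.003895j, V7=0.4782-0.004239j
aux → i_V1=-0.5186-2.418j

3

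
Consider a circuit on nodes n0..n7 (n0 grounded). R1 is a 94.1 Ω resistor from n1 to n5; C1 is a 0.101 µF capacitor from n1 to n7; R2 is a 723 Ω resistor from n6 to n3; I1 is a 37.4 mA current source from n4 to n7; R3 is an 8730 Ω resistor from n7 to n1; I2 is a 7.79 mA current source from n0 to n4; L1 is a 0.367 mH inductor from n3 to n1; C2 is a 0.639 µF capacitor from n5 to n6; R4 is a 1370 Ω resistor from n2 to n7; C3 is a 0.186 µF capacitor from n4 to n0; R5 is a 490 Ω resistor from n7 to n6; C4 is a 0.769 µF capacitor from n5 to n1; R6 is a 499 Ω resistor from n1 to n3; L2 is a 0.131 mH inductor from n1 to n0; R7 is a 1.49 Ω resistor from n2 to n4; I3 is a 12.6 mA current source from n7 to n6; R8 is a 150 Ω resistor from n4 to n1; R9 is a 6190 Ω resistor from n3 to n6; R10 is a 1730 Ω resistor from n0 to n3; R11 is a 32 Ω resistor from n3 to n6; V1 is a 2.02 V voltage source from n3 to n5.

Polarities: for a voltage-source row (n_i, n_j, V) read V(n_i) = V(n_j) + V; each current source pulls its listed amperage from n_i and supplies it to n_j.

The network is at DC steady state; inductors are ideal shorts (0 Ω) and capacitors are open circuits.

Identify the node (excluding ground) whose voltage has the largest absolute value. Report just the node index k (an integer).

MNA unknowns: 7 node voltages V₁..V_7 plus 3 source currents (L1, L2, V1)
R1: Y=0.01063 on G[1,5]
C1: Y=0.000 on G[1,7]
R2: Y=0.001383 on G[6,3]
I1: z[4]−=0.0374, z[7]+=0.0374
R3: Y=0.0001145 on G[7,1]
I2: z[0]−=0.00779, z[4]+=0.00779
L1: row V3−V1=0, i_L1 at 3,1
C2: Y=0.000 on G[5,6]
R4: Y=0.0007299 on G[2,7]
C3: Y=0.000 on G[4,0]
R5: Y=0.002041 on G[7,6]
C4: Y=0.000 on G[5,1]
R6: Y=0.002004 on G[1,3]
L2: row V1−V0=0, i_L2 at 1,0
R7: Y=0.6711 on G[2,4]
I3: z[7]−=0.0126, z[6]+=0.0126
R8: Y=0.006667 on G[4,1]
R9: Y=0.0001616 on G[3,6]
R10: Y=0.0005780 on G[0,3]
R11: Y=0.03125 on G[3,6]
V1: row V3−V5=2.02, i_V1 at 3,5
solve → V1=0.000, V2=-3.163, V3=0.000, V4=-3.176, V5=-2.020, V6=0.8538, V7=8.399
aux → i_L1=0.04947, i_L2=0.007790, i_V1=-0.02147

7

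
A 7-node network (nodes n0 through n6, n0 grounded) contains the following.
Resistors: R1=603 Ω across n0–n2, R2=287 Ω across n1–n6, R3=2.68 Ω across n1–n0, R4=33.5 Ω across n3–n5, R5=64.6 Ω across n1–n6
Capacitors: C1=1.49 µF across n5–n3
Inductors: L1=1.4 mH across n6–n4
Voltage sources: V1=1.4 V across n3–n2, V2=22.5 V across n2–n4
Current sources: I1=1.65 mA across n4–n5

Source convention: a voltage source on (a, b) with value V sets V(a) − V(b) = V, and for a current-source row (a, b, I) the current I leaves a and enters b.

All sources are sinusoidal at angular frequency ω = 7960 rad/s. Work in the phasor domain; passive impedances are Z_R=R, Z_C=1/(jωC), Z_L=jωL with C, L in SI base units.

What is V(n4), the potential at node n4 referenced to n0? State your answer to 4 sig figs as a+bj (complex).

-1.899-0.3487j V

Apply KCL at each of the 6 non-ground nodes and solve the resulting linear system.
Node n1: branches {R2, R3, R5} → V_1 = -0.09156+0.001550j
Node n2: branches {R1, V1, V2} → V_2 = 20.60-0.3487j
Node n3: branches {C1, R4, V1} → V_3 = 22.00-0.3487j
Node n4: branches {L1, V2, I1} → V_4 = -1.899-0.3487j
Node n5: branches {C1, R4, I1} → V_5 = 22.05-0.3676j
Node n6: branches {R2, R5, L1} → V_6 = -1.893+0.03204j
Source currents: i(V1)=0.001650+0.000j, i(V2)=-0.03251+0.0005782j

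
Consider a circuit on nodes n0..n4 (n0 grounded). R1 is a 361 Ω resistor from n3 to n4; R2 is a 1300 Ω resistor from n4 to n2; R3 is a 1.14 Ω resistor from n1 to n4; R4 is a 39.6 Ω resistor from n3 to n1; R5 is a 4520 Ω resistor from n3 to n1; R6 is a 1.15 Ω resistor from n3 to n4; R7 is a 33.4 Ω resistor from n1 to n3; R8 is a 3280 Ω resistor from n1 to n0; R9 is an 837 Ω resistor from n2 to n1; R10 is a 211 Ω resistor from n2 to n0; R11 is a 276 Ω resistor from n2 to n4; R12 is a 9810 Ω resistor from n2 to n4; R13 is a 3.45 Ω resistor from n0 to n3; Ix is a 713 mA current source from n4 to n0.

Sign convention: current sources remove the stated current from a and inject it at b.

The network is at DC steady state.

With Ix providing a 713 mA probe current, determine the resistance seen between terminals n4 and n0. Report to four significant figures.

MNA unknowns: 4 node voltages V₁..V_4
R1: Y=0.002770 on G[3,4]
R2: Y=0.0007692 on G[4,2]
R3: Y=0.8772 on G[1,4]
R4: Y=0.02525 on G[3,1]
R5: Y=0.0002212 on G[3,1]
R6: Y=0.8696 on G[3,4]
R7: Y=0.02994 on G[1,3]
R8: Y=0.0003049 on G[1,0]
R9: Y=0.001195 on G[2,1]
R10: Y=0.004739 on G[2,0]
R11: Y=0.003623 on G[2,4]
R12: Y=0.0001019 on G[2,4]
R13: Y=0.2899 on G[0,3]
Ix: z[4]−=0.713, z[0]+=0.713
solve → V1=-3.142, V2=-1.735, V3=-2.428, V4=-3.190

R_eq = 4.474 Ω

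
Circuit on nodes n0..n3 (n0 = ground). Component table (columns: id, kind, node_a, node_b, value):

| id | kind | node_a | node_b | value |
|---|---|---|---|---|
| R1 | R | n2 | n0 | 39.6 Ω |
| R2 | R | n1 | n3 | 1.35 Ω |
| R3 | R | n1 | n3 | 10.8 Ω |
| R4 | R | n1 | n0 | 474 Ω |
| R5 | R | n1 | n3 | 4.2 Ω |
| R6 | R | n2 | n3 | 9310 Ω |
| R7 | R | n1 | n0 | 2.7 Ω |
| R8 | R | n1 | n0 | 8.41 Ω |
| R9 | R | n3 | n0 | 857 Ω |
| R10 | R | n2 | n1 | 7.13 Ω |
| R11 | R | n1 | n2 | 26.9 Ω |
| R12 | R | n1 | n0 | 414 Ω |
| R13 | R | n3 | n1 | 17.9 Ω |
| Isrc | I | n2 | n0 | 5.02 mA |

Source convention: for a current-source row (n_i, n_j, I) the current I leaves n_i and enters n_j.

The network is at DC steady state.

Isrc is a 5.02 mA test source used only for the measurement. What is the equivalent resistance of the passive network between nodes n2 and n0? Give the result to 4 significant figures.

R_eq = 6.414 Ω

Element admittances at DC:
  Y(R1) = 0.02525 S between n2,n0
  Y(R2) = 0.7407 S between n1,n3
  Y(R3) = 0.09259 S between n1,n3
  Y(R4) = 0.002110 S between n1,n0
  Y(R5) = 0.2381 S between n1,n3
  Y(R6) = 0.0001074 S between n2,n3
  Y(R7) = 0.3704 S between n1,n0
  Y(R8) = 0.1189 S between n1,n0
  Y(R9) = 0.001167 S between n3,n0
  Y(R10) = 0.1403 S between n2,n1
  Y(R11) = 0.03717 S between n1,n2
  Y(R12) = 0.002415 S between n1,n0
  Y(R13) = 0.05587 S between n3,n1
  Isrc: injects 0.00502 A into n0 (from n2)
Assemble and solve the 3×3 MNA system:
  V(n1)=-0.008499  V(n2)=-0.03220  V(n3)=-0.008493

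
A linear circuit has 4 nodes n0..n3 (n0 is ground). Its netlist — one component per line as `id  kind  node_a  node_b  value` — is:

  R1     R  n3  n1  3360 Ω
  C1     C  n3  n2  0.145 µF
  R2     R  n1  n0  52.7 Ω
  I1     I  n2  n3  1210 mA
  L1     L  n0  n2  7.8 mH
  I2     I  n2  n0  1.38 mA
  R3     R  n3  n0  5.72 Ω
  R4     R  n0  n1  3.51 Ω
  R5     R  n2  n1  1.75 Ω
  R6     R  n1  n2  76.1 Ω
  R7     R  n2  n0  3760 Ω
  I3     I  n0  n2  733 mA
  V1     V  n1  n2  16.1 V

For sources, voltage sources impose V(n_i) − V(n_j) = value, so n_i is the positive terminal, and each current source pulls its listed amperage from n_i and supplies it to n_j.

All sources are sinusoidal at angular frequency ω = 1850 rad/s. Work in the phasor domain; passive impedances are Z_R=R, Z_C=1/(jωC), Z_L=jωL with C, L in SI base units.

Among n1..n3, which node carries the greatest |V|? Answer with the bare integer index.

2

MNA unknowns: 3 node voltages V₁..V_3 plus 1 source current (V1)
R1: Y=0.0002976+0.000j on G[3,1]
C1: Y=0.000+0.0002682j on G[3,2]
R2: Y=0.01898+0.000j on G[1,0]
I1: z[2]−=1.21, z[3]+=1.21
L1: Y=0.000-0.06930j on G[0,2]
I2: z[2]−=0.00138, z[0]+=0.00138
R3: Y=0.1748+0.000j on G[3,0]
R4: Y=0.2849+0.000j on G[0,1]
R5: Y=0.5714+0.000j on G[2,1]
R6: Y=0.01314+0.000j on G[1,2]
R7: Y=0.0002660+0.000j on G[2,0]
I3: z[0]−=0.733, z[2]+=0.733
V1: row V1−V2=16.1, i_V1 at 1,2
solve → V1=-0.6887-3.801j, V2=-16.79-3.801j, V3=6.914-0.04277j
aux → i_V1=-9.200+1.156j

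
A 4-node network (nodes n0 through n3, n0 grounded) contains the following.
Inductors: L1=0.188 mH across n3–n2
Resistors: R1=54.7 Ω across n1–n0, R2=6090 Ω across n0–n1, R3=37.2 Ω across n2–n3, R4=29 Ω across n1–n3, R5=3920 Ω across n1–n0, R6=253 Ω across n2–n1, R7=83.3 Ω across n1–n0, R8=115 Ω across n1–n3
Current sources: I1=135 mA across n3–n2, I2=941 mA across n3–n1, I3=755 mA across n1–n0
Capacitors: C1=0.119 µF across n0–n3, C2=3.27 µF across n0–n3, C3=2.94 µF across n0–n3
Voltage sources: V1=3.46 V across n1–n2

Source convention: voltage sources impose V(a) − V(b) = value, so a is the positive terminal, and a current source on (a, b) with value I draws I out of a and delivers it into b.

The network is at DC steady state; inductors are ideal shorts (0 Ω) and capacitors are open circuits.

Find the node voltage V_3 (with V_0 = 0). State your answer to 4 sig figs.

-28.05 V

Apply KCL at each of the 3 non-ground nodes and solve the resulting linear system.
Node n1: branches {R1, R2, R4, I2, R5, R6, R7, I3, R8, V1} → V_1 = -24.59
Node n2: branches {L1, R3, I1, R6, V1} → V_2 = -28.05
Node n3: branches {L1, R3, I1, R4, I2, C1, C2, C3, R8} → V_3 = -28.05
Source currents: i(L1)=-0.9266, i(V1)=0.7779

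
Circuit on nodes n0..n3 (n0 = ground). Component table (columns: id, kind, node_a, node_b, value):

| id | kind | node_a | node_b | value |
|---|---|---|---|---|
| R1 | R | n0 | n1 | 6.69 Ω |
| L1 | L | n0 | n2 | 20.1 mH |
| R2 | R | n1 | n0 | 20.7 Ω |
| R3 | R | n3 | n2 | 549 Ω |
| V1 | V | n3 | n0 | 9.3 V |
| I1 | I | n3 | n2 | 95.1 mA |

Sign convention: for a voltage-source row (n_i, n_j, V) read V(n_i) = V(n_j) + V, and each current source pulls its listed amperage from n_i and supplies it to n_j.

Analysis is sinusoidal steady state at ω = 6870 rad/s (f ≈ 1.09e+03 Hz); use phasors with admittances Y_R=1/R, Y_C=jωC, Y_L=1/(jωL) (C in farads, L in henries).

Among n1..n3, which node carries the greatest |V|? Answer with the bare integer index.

Apply KCL at each of the 3 non-ground nodes and solve the resulting linear system.
Node n1: branches {R1, R2} → V_1 = 0.000+0.000j
Node n2: branches {L1, R3, I1} → V_2 = 3.660+14.55j
Node n3: branches {R3, V1, I1} → V_3 = 9.300+0.000j
Source currents: i(V1)=-0.1054+0.02650j

2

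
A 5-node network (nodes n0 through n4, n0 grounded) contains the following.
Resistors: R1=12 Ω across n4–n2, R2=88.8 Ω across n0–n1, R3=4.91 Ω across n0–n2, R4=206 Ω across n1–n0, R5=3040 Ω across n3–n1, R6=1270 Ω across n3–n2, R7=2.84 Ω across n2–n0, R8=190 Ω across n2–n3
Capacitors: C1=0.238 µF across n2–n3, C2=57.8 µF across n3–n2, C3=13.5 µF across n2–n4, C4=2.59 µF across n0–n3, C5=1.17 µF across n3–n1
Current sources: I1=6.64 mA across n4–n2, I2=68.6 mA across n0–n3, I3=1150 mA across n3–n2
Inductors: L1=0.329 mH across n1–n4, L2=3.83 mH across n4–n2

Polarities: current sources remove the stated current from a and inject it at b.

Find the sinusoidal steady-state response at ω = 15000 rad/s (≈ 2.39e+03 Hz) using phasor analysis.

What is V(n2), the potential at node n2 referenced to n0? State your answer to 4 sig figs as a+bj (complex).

Element admittances at ω=15000 rad/s:
  Y(R1) = 0.08333+0.000j S between n4,n2
  Y(R2) = 0.01126+0.000j S between n0,n1
  Y(C1) = 0.000+0.003570j S between n2,n3
  Y(R3) = 0.2037+0.000j S between n0,n2
  Y(R4) = 0.004854+0.000j S between n1,n0
  I1: injects 0.00664 A into n2 (from n4)
  Y(C2) = 0.000+0.8670j S between n3,n2
  Y(R5) = 0.0003289+0.000j S between n3,n1
  Y(C3) = 0.000+0.2025j S between n2,n4
  Y(C4) = 0.000+0.03885j S between n0,n3
  Y(R6) = 0.0007874+0.000j S between n3,n2
  Y(L1) = 0.000-0.2026j S between n1,n4
  Y(C5) = 0.000+0.01755j S between n3,n1
  Y(R7) = 0.3521+0.000j S between n2,n0
  I2: injects 0.0686 A into n3 (from n0)
  Y(L2) = 0.000-0.01741j S between n4,n2
  Y(R8) = 0.005263+0.000j S between n2,n3
  I3: injects 1.15 A into n2 (from n3)
Assemble and solve the 4×4 MNA system:
  V(n1)=0.1410+0.008857j  V(n2)=0.2000-0.01301j  V(n3)=0.1825+1.154j  V(n4)=0.1457+0.1192j

0.2000-0.01301j V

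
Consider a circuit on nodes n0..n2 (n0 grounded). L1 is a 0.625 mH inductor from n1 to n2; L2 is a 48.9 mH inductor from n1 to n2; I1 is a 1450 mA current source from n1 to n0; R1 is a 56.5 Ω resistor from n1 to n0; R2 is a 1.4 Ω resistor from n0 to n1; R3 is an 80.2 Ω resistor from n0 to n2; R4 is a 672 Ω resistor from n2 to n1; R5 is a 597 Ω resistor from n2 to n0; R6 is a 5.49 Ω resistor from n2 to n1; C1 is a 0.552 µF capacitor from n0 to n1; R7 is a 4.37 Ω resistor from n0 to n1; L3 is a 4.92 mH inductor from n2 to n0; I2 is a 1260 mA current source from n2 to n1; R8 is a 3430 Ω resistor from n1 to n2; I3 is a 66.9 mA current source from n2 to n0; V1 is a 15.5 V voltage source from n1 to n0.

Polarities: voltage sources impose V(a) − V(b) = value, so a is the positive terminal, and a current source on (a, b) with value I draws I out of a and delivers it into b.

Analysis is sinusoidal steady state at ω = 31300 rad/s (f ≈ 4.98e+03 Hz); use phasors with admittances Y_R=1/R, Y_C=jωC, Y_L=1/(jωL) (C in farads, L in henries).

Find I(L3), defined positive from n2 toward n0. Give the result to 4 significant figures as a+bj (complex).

Element admittances at ω=31300 rad/s:
  Y(L1) = 0.000-0.05112j S between n1,n2
  Y(L2) = 0.000-0.0006534j S between n1,n2
  I1: injects 1.45 A into n0 (from n1)
  Y(R1) = 0.01770+0.000j S between n1,n0
  Y(R2) = 0.7143+0.000j S between n0,n1
  Y(R3) = 0.01247+0.000j S between n0,n2
  Y(R4) = 0.001488+0.000j S between n2,n1
  Y(R5) = 0.001675+0.000j S between n2,n0
  Y(R6) = 0.1821+0.000j S between n2,n1
  Y(C1) = 0.000+0.01728j S between n0,n1
  Y(R7) = 0.2288+0.000j S between n0,n1
  Y(L3) = 0.000-0.006494j S between n2,n0
  I2: injects 1.26 A into n1 (from n2)
  Y(R8) = 0.0002915+0.000j S between n1,n2
  I3: injects 0.0669 A into n0 (from n2)
  V1: constraint V(n1)−V(n0) = 15.5
Assemble and solve the 3×3 MNA system:
  V(n1)=15.50+0.000j  V(n2)=8.178-1.646j
  i(V1)=-16.51-0.1914j

-0.01069-0.05311j A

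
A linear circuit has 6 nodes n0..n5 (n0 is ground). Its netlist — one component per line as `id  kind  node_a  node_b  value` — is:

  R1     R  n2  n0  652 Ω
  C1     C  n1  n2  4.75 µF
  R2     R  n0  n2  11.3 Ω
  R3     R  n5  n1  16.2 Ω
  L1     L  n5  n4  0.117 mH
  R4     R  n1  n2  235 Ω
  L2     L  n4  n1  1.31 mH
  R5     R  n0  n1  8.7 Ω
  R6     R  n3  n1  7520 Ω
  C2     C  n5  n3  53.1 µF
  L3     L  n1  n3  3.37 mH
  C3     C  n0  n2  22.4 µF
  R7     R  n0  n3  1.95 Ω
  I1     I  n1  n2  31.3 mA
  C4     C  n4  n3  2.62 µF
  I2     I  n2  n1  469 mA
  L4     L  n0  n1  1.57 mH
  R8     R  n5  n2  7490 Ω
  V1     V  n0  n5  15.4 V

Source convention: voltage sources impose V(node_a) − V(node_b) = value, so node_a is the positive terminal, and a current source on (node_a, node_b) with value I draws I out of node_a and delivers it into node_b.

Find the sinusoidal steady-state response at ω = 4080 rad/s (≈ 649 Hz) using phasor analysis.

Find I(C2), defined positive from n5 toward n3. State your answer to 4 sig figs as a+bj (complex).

-1.168-3.006j A

Apply KCL at each of the 5 non-ground nodes and solve the resulting linear system.
Node n1: branches {C1, R3, R4, L2, R5, R6, L3, I1, I2, L4} → V_1 = -6.788+0.7318j
Node n2: branches {R1, C1, R2, R4, C3, I1, I2, R8} → V_2 = -2.823+1.952j
Node n3: branches {R6, C2, L3, R7, C4} → V_3 = -1.524-5.390j
Node n4: branches {L1, L2, C4} → V_4 = -14.76+0.08565j
Node n5: branches {R3, L1, C2, R8, V1} → V_5 = -15.40+0.000j
Source currents: i(V1)=-1.880-1.702j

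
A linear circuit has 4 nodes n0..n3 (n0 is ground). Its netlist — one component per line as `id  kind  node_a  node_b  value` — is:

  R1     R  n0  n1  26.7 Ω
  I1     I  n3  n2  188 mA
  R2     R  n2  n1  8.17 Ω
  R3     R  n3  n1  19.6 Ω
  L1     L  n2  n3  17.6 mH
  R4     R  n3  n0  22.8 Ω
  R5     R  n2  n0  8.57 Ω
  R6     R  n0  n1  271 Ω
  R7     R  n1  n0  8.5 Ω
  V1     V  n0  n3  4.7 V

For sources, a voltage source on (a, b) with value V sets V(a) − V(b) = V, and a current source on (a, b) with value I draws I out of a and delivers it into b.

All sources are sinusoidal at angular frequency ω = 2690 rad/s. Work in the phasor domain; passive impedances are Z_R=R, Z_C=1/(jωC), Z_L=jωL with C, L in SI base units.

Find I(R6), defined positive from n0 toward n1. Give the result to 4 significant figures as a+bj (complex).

Apply KCL at each of the 3 non-ground nodes and solve the resulting linear system.
Node n1: branches {R1, R2, R3, R6, R7} → V_1 = -0.5551+0.2067j
Node n2: branches {I1, R2, L1, R5} → V_2 = 0.4526+0.5610j
Node n3: branches {I1, R3, L1, R4, V1} → V_3 = -4.700+0.000j
Source currents: i(V1)=-0.2415+0.09829j

0.002048-0.0007627j A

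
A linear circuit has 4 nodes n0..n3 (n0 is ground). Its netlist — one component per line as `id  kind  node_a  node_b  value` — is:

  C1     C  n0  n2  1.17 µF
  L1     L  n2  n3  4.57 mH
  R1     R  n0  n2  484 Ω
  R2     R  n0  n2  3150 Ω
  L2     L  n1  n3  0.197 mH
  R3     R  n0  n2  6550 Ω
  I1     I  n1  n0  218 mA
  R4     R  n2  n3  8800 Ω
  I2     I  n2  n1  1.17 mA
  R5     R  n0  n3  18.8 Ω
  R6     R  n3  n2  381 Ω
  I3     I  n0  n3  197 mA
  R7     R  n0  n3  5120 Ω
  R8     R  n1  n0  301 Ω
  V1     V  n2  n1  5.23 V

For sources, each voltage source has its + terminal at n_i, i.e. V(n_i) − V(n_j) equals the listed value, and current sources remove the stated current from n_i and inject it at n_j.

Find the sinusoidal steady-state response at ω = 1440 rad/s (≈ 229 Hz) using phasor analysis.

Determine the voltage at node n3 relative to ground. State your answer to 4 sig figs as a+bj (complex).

-0.5624-0.1202j V

Apply KCL at each of the 3 non-ground nodes and solve the resulting linear system.
Node n1: branches {L2, I1, I2, R8, V1} → V_1 = -0.7769-0.1856j
Node n2: branches {C1, L1, R1, R2, R3, R4, I2, R6, V1} → V_2 = 4.453-0.1856j
Node n3: branches {L1, L2, R4, R5, R6, I3, R7} → V_3 = -0.5624-0.1202j
Source currents: i(V1)=-0.01656+0.7553j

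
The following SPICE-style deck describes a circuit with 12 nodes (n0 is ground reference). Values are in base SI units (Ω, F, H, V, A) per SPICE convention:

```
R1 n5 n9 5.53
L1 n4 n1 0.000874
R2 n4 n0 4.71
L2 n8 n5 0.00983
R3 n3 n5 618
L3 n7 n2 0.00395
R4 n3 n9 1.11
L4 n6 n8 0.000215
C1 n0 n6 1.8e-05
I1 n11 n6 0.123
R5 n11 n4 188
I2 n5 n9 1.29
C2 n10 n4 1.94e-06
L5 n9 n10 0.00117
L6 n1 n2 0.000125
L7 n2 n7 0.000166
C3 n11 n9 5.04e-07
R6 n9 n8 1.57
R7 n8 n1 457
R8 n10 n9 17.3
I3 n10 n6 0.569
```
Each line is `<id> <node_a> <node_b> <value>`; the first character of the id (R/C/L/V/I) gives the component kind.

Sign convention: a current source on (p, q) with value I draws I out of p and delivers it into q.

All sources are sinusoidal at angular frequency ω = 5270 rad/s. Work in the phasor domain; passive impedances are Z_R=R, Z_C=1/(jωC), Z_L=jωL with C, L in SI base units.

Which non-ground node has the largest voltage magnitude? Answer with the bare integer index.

11

MNA unknowns: 11 node voltages V₁..V_11
R1: Y=0.1808+0.000j on G[5,9]
L1: Y=0.000-0.2171j on G[4,1]
R2: Y=0.2123+0.000j on G[4,0]
L2: Y=0.000-0.01930j on G[8,5]
R3: Y=0.001618+0.000j on G[3,5]
L3: Y=0.000-0.04804j on G[7,2]
R4: Y=0.9009+0.000j on G[3,9]
L4: Y=0.000-0.8826j on G[6,8]
C1: Y=0.000+0.09486j on G[0,6]
I1: z[11]−=0.123, z[6]+=0.123
R5: Y=0.005319+0.000j on G[11,4]
I2: z[5]−=1.29, z[9]+=1.29
C2: Y=0.000+0.01022j on G[10,4]
L5: Y=0.000-0.1622j on G[9,10]
L6: Y=0.000-1.518j on G[1,2]
L7: Y=0.000-1.143j on G[2,7]
C3: Y=0.000+0.002656j on G[11,9]
R6: Y=0.6369+0.000j on G[9,8]
R7: Y=0.002188+0.000j on G[8,1]
R8: Y=0.05780+0.000j on G[10,9]
I3: z[10]−=0.569, z[6]+=0.569
solve → V1=-0.2022+0.09103j, V2=-0.2022+0.09103j, V3=-1.175-1.491j, V4=-0.2153+0.09082j, V5=-8.115-2.329j, V6=-0.2033-0.4820j, V7=-0.2022+0.09103j, V8=-0.1814-1.214j, V9=-1.162-1.489j, V10=-2.498-4.832j, V11=-18.28+8.639j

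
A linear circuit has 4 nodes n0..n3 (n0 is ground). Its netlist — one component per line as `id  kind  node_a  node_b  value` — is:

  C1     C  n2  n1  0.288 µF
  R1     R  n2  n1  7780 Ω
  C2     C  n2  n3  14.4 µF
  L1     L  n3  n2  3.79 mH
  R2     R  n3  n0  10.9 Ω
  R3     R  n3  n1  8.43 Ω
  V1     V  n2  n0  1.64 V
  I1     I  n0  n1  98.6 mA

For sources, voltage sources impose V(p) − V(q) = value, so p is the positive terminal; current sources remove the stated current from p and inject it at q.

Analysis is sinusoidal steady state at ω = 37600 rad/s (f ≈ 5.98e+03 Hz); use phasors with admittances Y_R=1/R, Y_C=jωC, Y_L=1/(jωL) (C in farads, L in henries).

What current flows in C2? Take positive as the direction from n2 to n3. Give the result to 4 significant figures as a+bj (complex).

0.04948+0.01727j A

Apply KCL at each of the 3 non-ground nodes and solve the resulting linear system.
Node n1: branches {C1, R1, R3, I1} → V_1 = 2.440+0.01832j
Node n2: branches {C1, R1, C2, L1, V1} → V_2 = 1.640+0.000j
Node n3: branches {C2, L1, R2, R3} → V_3 = 1.608+0.09138j
Source currents: i(V1)=-0.04893-0.008384j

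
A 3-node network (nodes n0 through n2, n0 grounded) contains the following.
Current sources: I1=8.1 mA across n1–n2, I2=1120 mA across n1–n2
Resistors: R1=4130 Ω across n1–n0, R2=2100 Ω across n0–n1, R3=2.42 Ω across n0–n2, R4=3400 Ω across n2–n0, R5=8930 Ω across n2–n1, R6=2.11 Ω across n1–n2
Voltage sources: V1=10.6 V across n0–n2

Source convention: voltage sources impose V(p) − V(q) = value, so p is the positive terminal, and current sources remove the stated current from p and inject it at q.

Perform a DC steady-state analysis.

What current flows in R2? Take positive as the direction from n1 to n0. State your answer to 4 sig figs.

-0.006171 A

MNA unknowns: 2 node voltages V₁..V_2 plus 1 source current (V1)
I1: z[1]−=0.0081, z[2]+=0.0081
R1: Y=0.0002421 on G[1,0]
R2: Y=0.0004762 on G[0,1]
R3: Y=0.4132 on G[0,2]
R4: Y=0.0002941 on G[2,0]
R5: Y=0.0001120 on G[2,1]
I2: z[1]−=1.12, z[2]+=1.12
R6: Y=0.4739 on G[1,2]
V1: row V0−V2=10.6, i_V1 at 0,2
solve → V1=-12.96, V2=-10.60
aux → i_V1=-4.393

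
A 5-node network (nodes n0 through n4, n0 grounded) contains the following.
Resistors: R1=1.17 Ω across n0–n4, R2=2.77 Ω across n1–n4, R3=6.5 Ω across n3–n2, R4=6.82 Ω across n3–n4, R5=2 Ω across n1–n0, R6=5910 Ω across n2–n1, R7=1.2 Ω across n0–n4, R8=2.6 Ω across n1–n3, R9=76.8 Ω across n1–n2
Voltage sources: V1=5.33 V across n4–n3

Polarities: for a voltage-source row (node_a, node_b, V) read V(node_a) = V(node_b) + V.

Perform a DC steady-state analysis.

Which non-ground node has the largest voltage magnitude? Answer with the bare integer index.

Apply KCL at each of the 4 non-ground nodes and solve the resulting linear system.
Node n1: branches {R2, R5, R6, R8, R9} → V_1 = -1.427
Node n2: branches {R3, R6, R9} → V_2 = -4.633
Node n3: branches {R3, R4, R8, V1} → V_3 = -4.907
Node n4: branches {R1, R2, R4, R7, V1} → V_4 = 0.4226
Source currents: i(V1)=-2.163

3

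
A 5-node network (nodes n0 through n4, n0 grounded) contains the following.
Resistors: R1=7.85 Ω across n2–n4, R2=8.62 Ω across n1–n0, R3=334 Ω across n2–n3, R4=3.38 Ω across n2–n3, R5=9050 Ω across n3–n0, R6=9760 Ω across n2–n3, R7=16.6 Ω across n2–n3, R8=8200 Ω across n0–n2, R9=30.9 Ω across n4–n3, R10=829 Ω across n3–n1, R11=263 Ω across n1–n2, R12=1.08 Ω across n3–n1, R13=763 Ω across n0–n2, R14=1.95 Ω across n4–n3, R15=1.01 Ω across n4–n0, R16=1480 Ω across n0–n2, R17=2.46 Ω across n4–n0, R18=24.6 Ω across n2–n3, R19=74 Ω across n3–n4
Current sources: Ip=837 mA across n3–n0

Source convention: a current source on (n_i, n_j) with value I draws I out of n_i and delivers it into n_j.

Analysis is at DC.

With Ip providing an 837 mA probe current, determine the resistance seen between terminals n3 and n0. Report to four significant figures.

R_eq = 1.816 Ω

Element admittances at DC:
  Y(R1) = 0.1274 S between n2,n4
  Y(R2) = 0.1160 S between n1,n0
  Y(R3) = 0.002994 S between n2,n3
  Y(R4) = 0.2959 S between n2,n3
  Y(R5) = 0.0001105 S between n3,n0
  Y(R6) = 0.0001025 S between n2,n3
  Y(R7) = 0.06024 S between n2,n3
  Y(R8) = 0.0001220 S between n0,n2
  Y(R9) = 0.03236 S between n4,n3
  Y(R10) = 0.001206 S between n3,n1
  Y(R11) = 0.003802 S between n1,n2
  Y(R12) = 0.9259 S between n3,n1
  Y(R13) = 0.001311 S between n0,n2
  Y(R14) = 0.5128 S between n4,n3
  Y(R15) = 0.9901 S between n4,n0
  Y(R16) = 0.0006757 S between n0,n2
  Y(R17) = 0.4065 S between n4,n0
  Y(R18) = 0.04065 S between n2,n3
  Y(R19) = 0.01351 S between n3,n4
  Ip: injects 0.837 A into n0 (from n3)
Assemble and solve the 4×4 MNA system:
  V(n1)=-1.350  V(n2)=-1.265  V(n3)=-1.520  V(n4)=-0.4851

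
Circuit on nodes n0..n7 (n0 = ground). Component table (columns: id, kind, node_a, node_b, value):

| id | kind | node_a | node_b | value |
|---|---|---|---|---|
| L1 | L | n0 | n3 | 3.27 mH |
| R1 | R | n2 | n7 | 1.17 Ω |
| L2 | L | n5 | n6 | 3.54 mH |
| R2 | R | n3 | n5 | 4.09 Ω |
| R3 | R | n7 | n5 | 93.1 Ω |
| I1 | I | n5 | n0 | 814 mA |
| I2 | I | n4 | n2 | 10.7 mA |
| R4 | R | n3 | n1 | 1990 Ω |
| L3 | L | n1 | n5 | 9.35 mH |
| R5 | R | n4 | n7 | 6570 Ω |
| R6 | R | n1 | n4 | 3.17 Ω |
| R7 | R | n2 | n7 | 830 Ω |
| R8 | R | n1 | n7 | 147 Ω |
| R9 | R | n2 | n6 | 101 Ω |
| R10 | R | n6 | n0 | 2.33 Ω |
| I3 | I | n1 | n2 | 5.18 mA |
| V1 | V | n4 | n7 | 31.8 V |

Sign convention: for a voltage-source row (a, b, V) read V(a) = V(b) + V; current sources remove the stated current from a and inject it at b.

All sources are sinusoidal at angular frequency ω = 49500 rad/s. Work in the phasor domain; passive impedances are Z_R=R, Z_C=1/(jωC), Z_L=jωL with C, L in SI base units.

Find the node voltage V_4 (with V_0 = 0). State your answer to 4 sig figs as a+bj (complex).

15.43-26.19j V

Apply KCL at each of the 7 non-ground nodes and solve the resulting linear system.
Node n1: branches {R4, L3, R6, R8, I3} → V_1 = 14.49-25.99j
Node n2: branches {R1, I2, R7, R9, I3} → V_2 = -16.18-25.89j
Node n3: branches {L1, R2, R4} → V_3 = -21.12-56.29j
Node n4: branches {I2, R5, R6, V1} → V_4 = 15.43-26.19j
Node n5: branches {L2, R2, R3, I1, L3} → V_5 = -22.62-55.82j
Node n6: branches {L2, R9, R10} → V_6 = -1.086-0.3040j
Node n7: branches {R1, R3, R5, R7, R8, V1} → V_7 = -16.37-26.19j
Source currents: i(V1)=-0.3130+0.06356j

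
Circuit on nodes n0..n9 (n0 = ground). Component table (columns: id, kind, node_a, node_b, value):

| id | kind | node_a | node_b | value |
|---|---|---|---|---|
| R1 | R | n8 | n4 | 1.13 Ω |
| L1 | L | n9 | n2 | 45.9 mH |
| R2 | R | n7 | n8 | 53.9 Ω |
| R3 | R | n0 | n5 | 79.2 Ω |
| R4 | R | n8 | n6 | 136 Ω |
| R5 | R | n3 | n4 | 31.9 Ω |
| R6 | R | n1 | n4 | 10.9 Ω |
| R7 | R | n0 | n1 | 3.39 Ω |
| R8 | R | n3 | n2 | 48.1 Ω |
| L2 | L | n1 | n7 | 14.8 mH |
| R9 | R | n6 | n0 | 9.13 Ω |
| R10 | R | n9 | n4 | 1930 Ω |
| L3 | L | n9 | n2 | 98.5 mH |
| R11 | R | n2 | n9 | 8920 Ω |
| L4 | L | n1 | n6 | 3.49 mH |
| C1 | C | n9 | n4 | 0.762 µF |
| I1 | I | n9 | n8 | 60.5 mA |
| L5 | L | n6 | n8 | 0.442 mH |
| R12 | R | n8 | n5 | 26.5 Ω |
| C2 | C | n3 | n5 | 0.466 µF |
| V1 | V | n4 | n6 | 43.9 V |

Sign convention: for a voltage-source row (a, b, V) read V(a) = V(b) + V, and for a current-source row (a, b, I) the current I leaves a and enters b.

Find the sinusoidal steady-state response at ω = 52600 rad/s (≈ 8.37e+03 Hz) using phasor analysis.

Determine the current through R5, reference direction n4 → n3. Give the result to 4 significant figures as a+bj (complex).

Element admittances at ω=52600 rad/s:
  Y(R1) = 0.8850+0.000j S between n8,n4
  Y(L1) = 0.000-0.0004142j S between n9,n2
  Y(R2) = 0.01855+0.000j S between n7,n8
  Y(R3) = 0.01263+0.000j S between n0,n5
  Y(R4) = 0.007353+0.000j S between n8,n6
  Y(R5) = 0.03135+0.000j S between n3,n4
  Y(R6) = 0.09174+0.000j S between n1,n4
  Y(R7) = 0.2950+0.000j S between n0,n1
  Y(R8) = 0.02079+0.000j S between n3,n2
  Y(L2) = 0.000-0.001285j S between n1,n7
  Y(R9) = 0.1095+0.000j S between n6,n0
  Y(R10) = 0.0005181+0.000j S between n9,n4
  Y(L3) = 0.000-0.0001930j S between n9,n2
  Y(R11) = 0.0001121+0.000j S between n2,n9
  Y(L4) = 0.000-0.005447j S between n1,n6
  Y(C1) = 0.000+0.04008j S between n9,n4
  I1: injects 0.0605 A into n8 (from n9)
  Y(L5) = 0.000-0.04301j S between n6,n8
  Y(R12) = 0.03774+0.000j S between n8,n5
  Y(C2) = 0.000+0.02451j S between n3,n5
  V1: constraint V(n4)−V(n6) = 43.9
Assemble and solve the 10×10 MNA system:
  V(n1)=6.011+0.1402j  V(n2)=22.37-2.097j  V(n3)=22.27-2.026j  V(n4)=25.35-0.6078j  V(n5)=20.52+1.998j  V(n6)=-18.55-0.6078j  V(n7)=24.58+2.813j  V(n8)=24.77+1.527j  V(n9)=25.36+0.9565j
  i(V1)=-2.447+1.915j

0.09645+0.04447j A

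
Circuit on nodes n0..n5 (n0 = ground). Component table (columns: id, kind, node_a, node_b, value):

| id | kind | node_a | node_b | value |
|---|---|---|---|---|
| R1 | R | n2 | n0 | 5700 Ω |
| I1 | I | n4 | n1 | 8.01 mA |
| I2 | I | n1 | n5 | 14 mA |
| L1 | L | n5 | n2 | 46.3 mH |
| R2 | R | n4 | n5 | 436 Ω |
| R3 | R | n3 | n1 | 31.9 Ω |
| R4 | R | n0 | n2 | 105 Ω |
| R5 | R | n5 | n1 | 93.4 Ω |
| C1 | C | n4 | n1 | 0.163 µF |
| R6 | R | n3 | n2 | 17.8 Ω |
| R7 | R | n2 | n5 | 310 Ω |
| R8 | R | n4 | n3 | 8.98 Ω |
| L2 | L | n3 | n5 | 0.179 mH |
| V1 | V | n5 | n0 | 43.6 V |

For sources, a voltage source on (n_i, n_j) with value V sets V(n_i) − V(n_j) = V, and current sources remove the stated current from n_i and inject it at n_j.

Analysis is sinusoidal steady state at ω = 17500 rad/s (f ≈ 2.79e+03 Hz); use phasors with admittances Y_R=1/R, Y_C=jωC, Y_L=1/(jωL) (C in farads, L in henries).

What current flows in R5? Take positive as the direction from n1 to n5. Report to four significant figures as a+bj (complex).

-0.001754-0.008829j A

Apply KCL at each of the 5 non-ground nodes and solve the resulting linear system.
Node n1: branches {I1, I2, R3, R5, C1} → V_1 = 43.44-0.8246j
Node n2: branches {R1, L1, R4, R6, R7} → V_2 = 37.46-1.012j
Node n3: branches {R3, R6, R8, L2} → V_3 = 43.55-1.109j
Node n4: branches {I1, R2, C1, R8} → V_4 = 43.47-1.088j
Node n5: branches {I2, L1, R2, R5, R7, L2, V1} → V_5 = 43.60+0.000j
Source currents: i(V1)=-0.3633+0.009813j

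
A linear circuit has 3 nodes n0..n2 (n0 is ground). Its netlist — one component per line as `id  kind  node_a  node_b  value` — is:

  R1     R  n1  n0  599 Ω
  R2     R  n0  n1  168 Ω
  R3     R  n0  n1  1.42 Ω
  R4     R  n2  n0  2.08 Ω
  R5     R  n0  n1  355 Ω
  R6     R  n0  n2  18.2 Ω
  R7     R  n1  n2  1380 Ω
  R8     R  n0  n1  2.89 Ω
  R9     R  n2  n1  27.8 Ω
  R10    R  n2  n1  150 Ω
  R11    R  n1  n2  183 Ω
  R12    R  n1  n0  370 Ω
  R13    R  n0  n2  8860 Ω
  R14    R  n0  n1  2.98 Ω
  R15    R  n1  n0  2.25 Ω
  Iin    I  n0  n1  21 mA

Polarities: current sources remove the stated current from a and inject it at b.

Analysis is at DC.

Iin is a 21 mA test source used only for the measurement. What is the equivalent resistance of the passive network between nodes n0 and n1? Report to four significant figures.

R_eq = 0.5296 Ω

Apply KCL at each of the 2 non-ground nodes and solve the resulting linear system.
Node n1: branches {R1, R2, R3, R5, R7, R8, R9, R10, R11, R12, R14, R15, Iin} → V_1 = 0.01112
Node n2: branches {R4, R6, R7, R9, R10, R11, R13} → V_2 = 0.0009288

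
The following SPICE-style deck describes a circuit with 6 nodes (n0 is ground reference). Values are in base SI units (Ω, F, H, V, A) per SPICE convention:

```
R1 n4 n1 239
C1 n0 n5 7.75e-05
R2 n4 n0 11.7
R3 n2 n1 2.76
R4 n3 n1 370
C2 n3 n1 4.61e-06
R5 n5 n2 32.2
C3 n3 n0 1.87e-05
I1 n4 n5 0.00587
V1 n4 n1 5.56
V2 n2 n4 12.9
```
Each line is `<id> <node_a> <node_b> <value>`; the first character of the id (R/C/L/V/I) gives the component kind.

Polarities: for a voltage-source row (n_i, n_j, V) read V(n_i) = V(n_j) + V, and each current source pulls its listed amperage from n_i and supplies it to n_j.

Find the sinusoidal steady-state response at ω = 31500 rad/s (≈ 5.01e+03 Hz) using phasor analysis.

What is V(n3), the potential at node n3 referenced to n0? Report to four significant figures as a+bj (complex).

Apply KCL at each of the 5 non-ground nodes and solve the resulting linear system.
Node n1: branches {R1, R3, R4, C2, V1} → V_1 = -4.540+4.426j
Node n2: branches {R3, R5, V2} → V_2 = 13.92+4.426j
Node n3: branches {R4, C2, C3} → V_3 = -0.8849+0.8887j
Node n4: branches {R1, R2, I1, V1, V2} → V_4 = 1.020+4.426j
Node n5: branches {C1, R5, I1} → V_5 = 0.05857-0.1787j
Source currents: i(V1)=-7.235-0.5213j, i(V2)=-7.119-0.1430j

-0.8849+0.8887j V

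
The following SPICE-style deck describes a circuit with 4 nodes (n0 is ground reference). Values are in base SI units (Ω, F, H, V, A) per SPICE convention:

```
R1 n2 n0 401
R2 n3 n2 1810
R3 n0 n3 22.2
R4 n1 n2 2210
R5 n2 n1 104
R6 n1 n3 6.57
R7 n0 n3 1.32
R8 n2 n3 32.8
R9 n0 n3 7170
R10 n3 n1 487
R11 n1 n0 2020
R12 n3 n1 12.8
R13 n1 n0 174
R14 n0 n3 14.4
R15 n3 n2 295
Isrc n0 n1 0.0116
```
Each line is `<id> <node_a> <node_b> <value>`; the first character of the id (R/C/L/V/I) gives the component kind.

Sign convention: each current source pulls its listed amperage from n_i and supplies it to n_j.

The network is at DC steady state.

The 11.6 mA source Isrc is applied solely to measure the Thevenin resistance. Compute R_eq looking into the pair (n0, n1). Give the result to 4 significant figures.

R_eq = 5.130 Ω

Element admittances at DC:
  Y(R1) = 0.002494 S between n2,n0
  Y(R2) = 0.0005525 S between n3,n2
  Y(R3) = 0.04505 S between n0,n3
  Y(R4) = 0.0004525 S between n1,n2
  Y(R5) = 0.009615 S between n2,n1
  Y(R6) = 0.1522 S between n1,n3
  Y(R7) = 0.7576 S between n0,n3
  Y(R8) = 0.03049 S between n2,n3
  Y(R9) = 0.0001395 S between n0,n3
  Y(R10) = 0.002053 S between n3,n1
  Y(R11) = 0.0004950 S between n1,n0
  Y(R12) = 0.07812 S between n3,n1
  Y(R13) = 0.005747 S between n1,n0
  Y(R14) = 0.06944 S between n0,n3
  Y(R15) = 0.003390 S between n3,n2
  Isrc: injects 0.0116 A into n1 (from n0)
Assemble and solve the 3×3 MNA system:
  V(n1)=0.05951  V(n2)=0.02214  V(n3)=0.01281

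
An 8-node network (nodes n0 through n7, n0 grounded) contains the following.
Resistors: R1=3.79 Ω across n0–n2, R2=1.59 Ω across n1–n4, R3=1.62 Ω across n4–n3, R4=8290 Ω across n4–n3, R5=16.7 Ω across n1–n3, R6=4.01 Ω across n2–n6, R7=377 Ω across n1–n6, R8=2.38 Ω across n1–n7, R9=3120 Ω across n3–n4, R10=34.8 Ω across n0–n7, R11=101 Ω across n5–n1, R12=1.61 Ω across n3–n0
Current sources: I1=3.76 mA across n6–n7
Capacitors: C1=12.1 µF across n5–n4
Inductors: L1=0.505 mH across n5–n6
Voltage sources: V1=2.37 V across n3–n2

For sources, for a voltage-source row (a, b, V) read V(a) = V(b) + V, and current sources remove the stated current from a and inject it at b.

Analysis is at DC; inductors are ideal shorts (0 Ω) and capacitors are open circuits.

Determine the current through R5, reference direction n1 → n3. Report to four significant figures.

-0.006349 A

MNA unknowns: 7 node voltages V₁..V_7 plus 2 source currents (L1, V1)
R1: Y=0.2639 on G[0,2]
R2: Y=0.6289 on G[1,4]
R3: Y=0.6173 on G[4,3]
I1: z[6]−=0.00376, z[7]+=0.00376
C1: Y=0.000 on G[5,4]
R4: Y=0.0001206 on G[4,3]
R5: Y=0.05988 on G[1,3]
L1: row V5−V6=0, i_L1 at 5,6
R6: Y=0.2494 on G[2,6]
R7: Y=0.002653 on G[1,6]
R8: Y=0.4202 on G[1,7]
R9: Y=0.0003205 on G[3,4]
R10: Y=0.02874 on G[0,7]
R11: Y=0.009901 on G[5,1]
R12: Y=0.6211 on G[3,0]
V1: row V3−V2=2.37, i_V1 at 3,2
solve → V1=0.5826, V2=-1.681, V3=0.6886, V4=0.6351, V5=-1.587, V6=-1.587, V7=0.5537
aux → i_L1=0.02148, i_V1=-0.4671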